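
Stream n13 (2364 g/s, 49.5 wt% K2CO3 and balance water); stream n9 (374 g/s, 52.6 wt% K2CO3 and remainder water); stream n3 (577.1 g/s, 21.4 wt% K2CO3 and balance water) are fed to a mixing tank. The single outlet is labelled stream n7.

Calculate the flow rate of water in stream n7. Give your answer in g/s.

water out = water in = 2364×0.505 + 374×0.474 + 577.1×0.786 = 1824.7 g/s.

1825 g/s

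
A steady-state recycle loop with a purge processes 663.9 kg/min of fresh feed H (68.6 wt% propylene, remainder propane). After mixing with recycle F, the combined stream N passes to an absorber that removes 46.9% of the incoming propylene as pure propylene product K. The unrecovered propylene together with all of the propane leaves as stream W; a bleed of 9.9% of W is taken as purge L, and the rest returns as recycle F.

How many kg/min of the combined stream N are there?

2979 kg/min

propane enters only via H and leaves only via the purge: 663.9×0.314 = 0.099×(propane in W), and the absorber passes all propane, so propane in N = propane in W = 2105.7 kg/min.
propylene in N: m_A = 663.9×0.686 + (1−0.099)·(1−0.469)·m_A, so m_A = 455.44/0.5216 = 873.2 kg/min.
N = 873.2 + 2105.7 = 2978.9 kg/min.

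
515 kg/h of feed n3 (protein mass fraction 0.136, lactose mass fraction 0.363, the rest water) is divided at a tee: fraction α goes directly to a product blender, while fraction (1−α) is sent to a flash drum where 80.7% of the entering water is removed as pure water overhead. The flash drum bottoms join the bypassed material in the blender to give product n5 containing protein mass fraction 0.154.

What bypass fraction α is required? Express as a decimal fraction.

0.711

All 515×0.136 = 70.04 kg/h of protein reaches n5, so n5 = 70.04/0.154 = 454.81 kg/h and vapour = 60.195 kg/h.
The evaporator receives (1−α)·515 of feed at 0.501 water and removes 0.807 of that water:
0.807×0.501×(1−α)×515 = 60.195
(1−α) = 60.195/208.22 = 0.2891;  α = 0.7109.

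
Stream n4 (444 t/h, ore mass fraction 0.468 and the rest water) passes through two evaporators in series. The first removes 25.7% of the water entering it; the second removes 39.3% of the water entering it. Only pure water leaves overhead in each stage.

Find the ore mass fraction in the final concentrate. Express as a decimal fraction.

water in feed = 444×0.532 = 236.21 t/h.
After stage 1: water left = (1−0.257)×236.21 = 175.5; stream total = 383.29 t/h.
After stage 2: water left = (1−0.393)×175.5 = 106.53; final concentrate = 314.32 t/h.
ore fraction = 207.79/314.32 = 0.661.

0.661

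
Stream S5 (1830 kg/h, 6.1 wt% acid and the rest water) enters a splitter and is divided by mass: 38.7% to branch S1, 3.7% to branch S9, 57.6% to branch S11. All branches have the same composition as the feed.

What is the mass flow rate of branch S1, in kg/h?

708.2 kg/h

Branch S1 flow = 0.387×1830 = 708.21 kg/h.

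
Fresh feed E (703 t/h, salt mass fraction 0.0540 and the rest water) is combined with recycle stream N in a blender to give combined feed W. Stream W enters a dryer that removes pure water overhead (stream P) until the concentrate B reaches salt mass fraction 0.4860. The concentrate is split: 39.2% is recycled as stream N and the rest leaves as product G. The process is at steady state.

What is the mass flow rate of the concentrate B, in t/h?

Overall salt balance (none leaves overhead): salt in fresh feed = salt in product, i.e. 703×0.054 = (1−0.392)·B·0.486.
B = 37.962/(0.486×0.608) = 128.47 t/h.

128.5 t/h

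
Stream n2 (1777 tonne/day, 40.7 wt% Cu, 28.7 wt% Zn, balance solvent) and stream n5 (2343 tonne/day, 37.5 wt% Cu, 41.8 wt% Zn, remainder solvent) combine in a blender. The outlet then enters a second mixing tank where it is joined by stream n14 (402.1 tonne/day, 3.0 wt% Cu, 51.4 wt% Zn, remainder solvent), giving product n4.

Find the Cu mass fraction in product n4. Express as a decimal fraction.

0.357

Overall, product flow = 4522.1 tonne/day.
Cu in = 1777×0.407 + 2343×0.375 + 402.1×0.030 = 1613.9 tonne/day.
Cu fraction in n4 = 0.357.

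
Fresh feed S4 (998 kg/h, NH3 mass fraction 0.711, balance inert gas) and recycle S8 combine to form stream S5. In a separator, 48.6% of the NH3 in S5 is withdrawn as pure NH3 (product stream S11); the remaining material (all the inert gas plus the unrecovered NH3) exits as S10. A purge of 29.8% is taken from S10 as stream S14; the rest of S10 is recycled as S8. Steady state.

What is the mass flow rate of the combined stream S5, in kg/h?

inert gas enters only via S4 and leaves only via the purge: 998×0.289 = 0.298×(inert gas in S10), and the separator passes all inert gas, so inert gas in S5 = inert gas in S10 = 967.86 kg/h.
NH3 in S5: m_A = 998×0.711 + (1−0.298)·(1−0.486)·m_A, so m_A = 709.58/0.6392 = 1110.2 kg/h.
S5 = 1110.2 + 967.86 = 2078 kg/h.

2078 kg/h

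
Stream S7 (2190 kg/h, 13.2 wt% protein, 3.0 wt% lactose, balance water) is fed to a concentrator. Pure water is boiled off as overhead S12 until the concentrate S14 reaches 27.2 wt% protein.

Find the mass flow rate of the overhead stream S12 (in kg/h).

protein is conserved: 2190×0.132 = 289.08 kg/h all reports to the concentrate.
Concentrate = 289.08/(target fraction) = 1062.8 kg/h.
Overhead = 2190 − 1062.8 = 1127.2 kg/h.

1127 kg/h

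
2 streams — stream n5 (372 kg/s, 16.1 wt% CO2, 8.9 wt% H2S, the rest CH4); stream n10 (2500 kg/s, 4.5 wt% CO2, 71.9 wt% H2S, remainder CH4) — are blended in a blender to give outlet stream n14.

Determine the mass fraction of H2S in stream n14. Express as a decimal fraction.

0.637

Total flow out = 372 + 2500 = 2872 kg/s.
H2S in = 372×0.089 + 2500×0.719 = 1830.6 kg/s.
H2S mass fraction in n14 = 1830.6/2872 = 0.637.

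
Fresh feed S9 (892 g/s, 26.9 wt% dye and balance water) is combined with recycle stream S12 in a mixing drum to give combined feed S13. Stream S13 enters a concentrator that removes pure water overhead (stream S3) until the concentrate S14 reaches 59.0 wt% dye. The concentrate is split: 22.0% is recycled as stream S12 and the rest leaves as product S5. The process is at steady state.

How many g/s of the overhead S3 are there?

Overall dye balance (none leaves overhead): dye in fresh feed = dye in product, i.e. 892×0.269 = (1−0.220)·S14·0.590.
S14 = 239.95/(0.590×0.780) = 521.4 g/s.
Recycle S12 = 0.220×521.4 = 114.71 g/s.
Combined feed S13 = 892 + 114.71 = 1006.7 g/s.
Overhead S3 = S13 − S14 = 1006.7 − 521.4 = 485.31 g/s.

485.3 g/s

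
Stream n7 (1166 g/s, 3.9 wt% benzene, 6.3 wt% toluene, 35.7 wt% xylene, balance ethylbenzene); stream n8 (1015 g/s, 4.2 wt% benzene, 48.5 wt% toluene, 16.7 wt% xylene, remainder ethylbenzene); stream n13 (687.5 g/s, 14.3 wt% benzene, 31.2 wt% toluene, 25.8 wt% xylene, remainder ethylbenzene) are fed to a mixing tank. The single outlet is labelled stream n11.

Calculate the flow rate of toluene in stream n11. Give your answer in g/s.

toluene out = toluene in = 1166×0.063 + 1015×0.485 + 687.5×0.312 = 780.23 g/s.

780.2 g/s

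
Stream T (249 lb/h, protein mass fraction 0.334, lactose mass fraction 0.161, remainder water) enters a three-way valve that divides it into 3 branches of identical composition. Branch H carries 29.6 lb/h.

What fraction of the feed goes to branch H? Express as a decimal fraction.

0.119

Fraction to H = 29.6/249 = 0.1189.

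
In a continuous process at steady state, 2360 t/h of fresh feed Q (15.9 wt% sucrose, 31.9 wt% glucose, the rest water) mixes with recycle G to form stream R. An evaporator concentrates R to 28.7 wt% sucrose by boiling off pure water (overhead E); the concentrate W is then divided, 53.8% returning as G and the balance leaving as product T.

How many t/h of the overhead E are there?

1053 t/h

Overall sucrose balance (none leaves overhead): sucrose in fresh feed = sucrose in product, i.e. 2360×0.159 = (1−0.538)·W·0.287.
W = 375.24/(0.287×0.462) = 2830 t/h.
Recycle G = 0.538×2830 = 1522.5 t/h.
Combined feed R = 2360 + 1522.5 = 3882.5 t/h.
Overhead E = R − W = 3882.5 − 2830 = 1052.5 t/h.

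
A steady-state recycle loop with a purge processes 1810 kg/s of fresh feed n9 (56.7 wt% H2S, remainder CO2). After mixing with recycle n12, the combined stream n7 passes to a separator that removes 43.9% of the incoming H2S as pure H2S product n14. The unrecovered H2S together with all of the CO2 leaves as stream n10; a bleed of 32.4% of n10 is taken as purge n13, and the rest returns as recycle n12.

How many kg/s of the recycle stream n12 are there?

2262 kg/s

CO2 enters only via n9 and leaves only via the purge: 1810×0.433 = 0.324×(CO2 in n10), and the separator passes all CO2, so CO2 in n7 = CO2 in n10 = 2418.9 kg/s.
H2S in n7: m_A = 1810×0.567 + (1−0.324)·(1−0.439)·m_A, so m_A = 1026.3/0.6208 = 1653.2 kg/s.
n10 = (1−0.439)×1653.2 + 2418.9 = 3346.4 kg/s.
Recycle n12 = (1−0.324)×3346.4 = 2262.2 kg/s.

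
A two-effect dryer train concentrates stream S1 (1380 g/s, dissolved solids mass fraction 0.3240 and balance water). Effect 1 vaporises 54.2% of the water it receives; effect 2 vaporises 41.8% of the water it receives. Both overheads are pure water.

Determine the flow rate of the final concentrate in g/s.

695.8 g/s

water in feed = 1380×0.676 = 932.88 g/s.
After stage 1: water left = (1−0.542)×932.88 = 427.26; stream total = 874.38 g/s.
After stage 2: water left = (1−0.418)×427.26 = 248.66; final concentrate = 695.78 g/s.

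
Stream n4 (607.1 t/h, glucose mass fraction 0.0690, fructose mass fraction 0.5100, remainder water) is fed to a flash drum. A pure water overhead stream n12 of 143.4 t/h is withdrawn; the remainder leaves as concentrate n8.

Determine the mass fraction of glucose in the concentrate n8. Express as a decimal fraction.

0.0903

glucose is not removed: 607.1×0.069 = 41.89 t/h of glucose enters n8.
Concentrate = 607.1 − 143.4 = 463.7 t/h.
Mass fraction = 41.89/463.7 = 0.0903.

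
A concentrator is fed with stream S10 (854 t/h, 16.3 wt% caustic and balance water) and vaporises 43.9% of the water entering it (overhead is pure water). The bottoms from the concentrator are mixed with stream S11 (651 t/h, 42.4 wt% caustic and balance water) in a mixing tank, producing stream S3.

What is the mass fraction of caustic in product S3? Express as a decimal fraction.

0.349

Vapour removed = 0.439×0.837×854 = 313.8 t/h; concentrate = 540.2 t/h.
caustic reaching the mixer = 139.2 (from concentrate) + 651×0.424 = 415.23 t/h.
Product flow = 540.2 + 651 = 1191.2 t/h; caustic fraction = 0.349.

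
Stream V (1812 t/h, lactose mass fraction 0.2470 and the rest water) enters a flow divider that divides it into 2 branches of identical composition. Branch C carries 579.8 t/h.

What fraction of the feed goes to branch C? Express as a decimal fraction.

Fraction to C = 579.8/1812 = 0.3200.

0.320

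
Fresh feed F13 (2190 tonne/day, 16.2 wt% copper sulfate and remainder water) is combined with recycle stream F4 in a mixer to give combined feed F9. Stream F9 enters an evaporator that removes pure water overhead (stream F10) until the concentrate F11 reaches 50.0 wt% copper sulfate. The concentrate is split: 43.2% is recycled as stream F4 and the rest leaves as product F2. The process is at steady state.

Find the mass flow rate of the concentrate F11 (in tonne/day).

Overall copper sulfate balance (none leaves overhead): copper sulfate in fresh feed = copper sulfate in product, i.e. 2190×0.162 = (1−0.432)·F11·0.500.
F11 = 354.78/(0.500×0.568) = 1249.2 tonne/day.

1249 tonne/day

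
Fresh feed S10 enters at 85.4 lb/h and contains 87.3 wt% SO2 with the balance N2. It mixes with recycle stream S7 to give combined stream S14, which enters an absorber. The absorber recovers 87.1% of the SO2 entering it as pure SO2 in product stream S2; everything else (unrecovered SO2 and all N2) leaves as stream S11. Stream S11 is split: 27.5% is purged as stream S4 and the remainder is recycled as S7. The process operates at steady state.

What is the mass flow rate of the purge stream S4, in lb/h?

N2 enters only via S10 and leaves only via the purge: 85.4×0.127 = 0.275×(N2 in S11), and the absorber passes all N2, so N2 in S14 = N2 in S11 = 39.439 lb/h.
SO2 in S14: m_A = 85.4×0.873 + (1−0.275)·(1−0.871)·m_A, so m_A = 74.554/0.9065 = 82.246 lb/h.
S11 = (1−0.871)×82.246 + 39.439 = 50.049 lb/h.
Purge S4 = 0.275×50.049 = 13.763 lb/h.

13.76 lb/h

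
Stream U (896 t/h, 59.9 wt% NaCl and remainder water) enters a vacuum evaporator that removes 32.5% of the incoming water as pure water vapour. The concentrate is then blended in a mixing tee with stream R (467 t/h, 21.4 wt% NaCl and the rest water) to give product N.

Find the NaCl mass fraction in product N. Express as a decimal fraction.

Vapour removed = 0.325×0.401×896 = 116.77 t/h; concentrate = 779.23 t/h.
NaCl reaching the mixer = 536.7 (from concentrate) + 467×0.214 = 636.64 t/h.
Product flow = 779.23 + 467 = 1246.2 t/h; NaCl fraction = 0.5109.

0.5109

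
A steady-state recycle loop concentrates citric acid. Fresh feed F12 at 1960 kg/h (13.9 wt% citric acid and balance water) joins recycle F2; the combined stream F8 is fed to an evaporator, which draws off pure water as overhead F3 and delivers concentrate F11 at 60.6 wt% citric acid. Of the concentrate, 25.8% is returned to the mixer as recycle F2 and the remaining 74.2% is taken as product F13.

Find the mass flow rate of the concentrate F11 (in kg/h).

Overall citric acid balance (none leaves overhead): citric acid in fresh feed = citric acid in product, i.e. 1960×0.139 = (1−0.258)·F11·0.606.
F11 = 272.44/(0.606×0.742) = 605.89 kg/h.

605.9 kg/h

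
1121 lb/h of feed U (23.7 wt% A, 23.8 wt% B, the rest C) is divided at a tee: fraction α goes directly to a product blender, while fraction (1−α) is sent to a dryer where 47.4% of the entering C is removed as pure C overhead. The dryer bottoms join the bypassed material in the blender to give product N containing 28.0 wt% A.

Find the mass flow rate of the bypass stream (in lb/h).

All 1121×0.237 = 265.68 lb/h of A reaches N, so N = 265.68/0.280 = 948.85 lb/h and vapour = 172.15 lb/h.
The evaporator receives (1−α)·1121 of feed at 0.525 C and removes 0.474 of that C:
0.474×0.525×(1−α)×1121 = 172.15
(1−α) = 172.15/278.96 = 0.6171;  α = 0.3829.
Bypass flow = 0.3829×1121 = 429.2 lb/h.

429.2 lb/h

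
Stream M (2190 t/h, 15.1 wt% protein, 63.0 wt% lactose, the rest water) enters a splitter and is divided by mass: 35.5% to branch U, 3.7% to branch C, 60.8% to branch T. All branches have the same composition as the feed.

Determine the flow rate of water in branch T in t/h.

Branch T total = 0.608×2190 = 1331.5 t/h.
water in T = 0.219×1331.5 = 291.6 t/h.

291.6 t/h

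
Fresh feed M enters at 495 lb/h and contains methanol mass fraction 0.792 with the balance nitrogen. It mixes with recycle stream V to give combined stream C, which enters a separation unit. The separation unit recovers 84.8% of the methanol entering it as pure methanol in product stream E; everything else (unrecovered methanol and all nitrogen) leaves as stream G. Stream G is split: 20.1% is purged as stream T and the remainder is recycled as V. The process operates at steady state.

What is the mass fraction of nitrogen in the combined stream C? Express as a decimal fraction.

0.534

nitrogen enters only via M and leaves only via the purge: 495×0.208 = 0.201×(nitrogen in G), and the separation unit passes all nitrogen, so nitrogen in C = nitrogen in G = 512.24 lb/h.
methanol in C: m_A = 495×0.792 + (1−0.201)·(1−0.848)·m_A, so m_A = 392.04/0.8786 = 446.23 lb/h.
C = 446.23 + 512.24 = 958.47 lb/h.
nitrogen fraction in C = 512.24/958.47 = 0.534.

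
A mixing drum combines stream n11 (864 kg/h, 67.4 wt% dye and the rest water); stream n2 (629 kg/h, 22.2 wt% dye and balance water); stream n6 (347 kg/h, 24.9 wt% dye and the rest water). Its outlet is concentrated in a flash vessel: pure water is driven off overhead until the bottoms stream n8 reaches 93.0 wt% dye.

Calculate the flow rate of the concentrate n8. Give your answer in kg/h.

869.2 kg/h

dye entering = 864×0.674 + 629×0.222 + 347×0.249 = 808.38 kg/h.
All dye reports to n8, so n8 = 808.38/0.930 = 869.22 kg/h.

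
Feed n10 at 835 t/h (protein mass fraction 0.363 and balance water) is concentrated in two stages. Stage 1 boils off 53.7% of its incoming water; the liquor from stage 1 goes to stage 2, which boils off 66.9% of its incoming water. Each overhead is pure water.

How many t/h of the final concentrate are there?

384.6 t/h

water in feed = 835×0.637 = 531.89 t/h.
After stage 1: water left = (1−0.537)×531.89 = 246.27; stream total = 549.37 t/h.
After stage 2: water left = (1−0.669)×246.27 = 81.515; final concentrate = 384.62 t/h.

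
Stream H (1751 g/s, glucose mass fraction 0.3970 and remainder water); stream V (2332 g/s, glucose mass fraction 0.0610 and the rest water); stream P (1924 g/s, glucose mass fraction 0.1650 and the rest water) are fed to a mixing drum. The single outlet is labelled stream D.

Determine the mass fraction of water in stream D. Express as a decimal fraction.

0.8077

Total flow out = 1751 + 2332 + 1924 = 6007 g/s.
water in = 1751×0.603 + 2332×0.939 + 1924×0.835 = 4852.1 g/s.
water mass fraction in D = 4852.1/6007 = 0.8077.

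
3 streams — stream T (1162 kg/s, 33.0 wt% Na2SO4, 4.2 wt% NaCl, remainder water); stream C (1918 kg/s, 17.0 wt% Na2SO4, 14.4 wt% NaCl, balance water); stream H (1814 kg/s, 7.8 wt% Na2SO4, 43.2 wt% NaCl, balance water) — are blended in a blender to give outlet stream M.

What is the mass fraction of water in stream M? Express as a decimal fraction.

0.600

Total flow out = 1162 + 1918 + 1814 = 4894 kg/s.
water in = 1162×0.628 + 1918×0.686 + 1814×0.490 = 2934.3 kg/s.
water mass fraction in M = 2934.3/4894 = 0.600.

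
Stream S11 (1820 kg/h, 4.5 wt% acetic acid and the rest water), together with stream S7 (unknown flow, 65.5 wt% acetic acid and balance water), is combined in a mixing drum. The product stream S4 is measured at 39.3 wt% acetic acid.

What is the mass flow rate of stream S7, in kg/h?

Let S7 be the unknown flow. Total out = 1820 + S7.
acetic acid balance: 81.9 + 0.655·S7 = 0.393·(1820 + S7)
(0.655 − 0.393)·S7 = 0.393×1820 − 81.9 = 633.36
S7 = 633.36 / 0.262 = 2417.4 kg/h

2417 kg/h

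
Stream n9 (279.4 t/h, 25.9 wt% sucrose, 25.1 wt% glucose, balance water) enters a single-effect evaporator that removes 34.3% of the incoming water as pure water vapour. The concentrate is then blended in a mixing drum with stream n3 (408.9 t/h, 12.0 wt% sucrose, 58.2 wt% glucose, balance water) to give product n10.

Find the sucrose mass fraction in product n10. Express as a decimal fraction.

Vapour removed = 0.343×0.490×279.4 = 46.959 t/h; concentrate = 232.44 t/h.
sucrose reaching the mixer = 72.365 (from concentrate) + 408.9×0.120 = 121.43 t/h.
Product flow = 232.44 + 408.9 = 641.34 t/h; sucrose fraction = 0.1893.

0.1893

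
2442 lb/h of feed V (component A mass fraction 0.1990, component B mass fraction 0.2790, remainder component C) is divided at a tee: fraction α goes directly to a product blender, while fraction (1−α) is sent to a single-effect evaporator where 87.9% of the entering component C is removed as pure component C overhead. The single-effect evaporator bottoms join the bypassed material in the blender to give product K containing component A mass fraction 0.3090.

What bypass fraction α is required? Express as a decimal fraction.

All 2442×0.199 = 485.96 lb/h of component A reaches K, so K = 485.96/0.309 = 1572.7 lb/h and vapour = 869.32 lb/h.
The evaporator receives (1−α)·2442 of feed at 0.522 component C and removes 0.879 of that component C:
0.879×0.522×(1−α)×2442 = 869.32
(1−α) = 869.32/1120.5 = 0.7758;  α = 0.2242.

0.224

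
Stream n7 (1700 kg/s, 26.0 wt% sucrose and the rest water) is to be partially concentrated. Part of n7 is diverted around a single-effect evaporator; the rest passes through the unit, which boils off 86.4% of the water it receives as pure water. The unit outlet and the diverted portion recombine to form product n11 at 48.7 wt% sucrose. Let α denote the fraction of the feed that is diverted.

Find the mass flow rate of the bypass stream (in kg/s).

460.6 kg/s

All 1700×0.260 = 442 kg/s of sucrose reaches n11, so n11 = 442/0.487 = 907.6 kg/s and vapour = 792.4 kg/s.
The evaporator receives (1−α)·1700 of feed at 0.740 water and removes 0.864 of that water:
0.864×0.740×(1−α)×1700 = 792.4
(1−α) = 792.4/1086.9 = 0.7290;  α = 0.2710.
Bypass flow = 0.2710×1700 = 460.63 kg/s.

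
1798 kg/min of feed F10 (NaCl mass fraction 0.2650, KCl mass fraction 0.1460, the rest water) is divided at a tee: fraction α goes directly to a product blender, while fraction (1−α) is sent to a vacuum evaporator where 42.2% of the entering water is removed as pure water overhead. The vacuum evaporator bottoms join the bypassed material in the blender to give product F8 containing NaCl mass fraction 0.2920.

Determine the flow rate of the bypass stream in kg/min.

All 1798×0.265 = 476.47 kg/min of NaCl reaches F8, so F8 = 476.47/0.292 = 1631.7 kg/min and vapour = 166.25 kg/min.
The evaporator receives (1−α)·1798 of feed at 0.589 water and removes 0.422 of that water:
0.422×0.589×(1−α)×1798 = 166.25
(1−α) = 166.25/446.91 = 0.3720;  α = 0.6280.
Bypass flow = 0.6280×1798 = 1129.1 kg/min.

1129 kg/min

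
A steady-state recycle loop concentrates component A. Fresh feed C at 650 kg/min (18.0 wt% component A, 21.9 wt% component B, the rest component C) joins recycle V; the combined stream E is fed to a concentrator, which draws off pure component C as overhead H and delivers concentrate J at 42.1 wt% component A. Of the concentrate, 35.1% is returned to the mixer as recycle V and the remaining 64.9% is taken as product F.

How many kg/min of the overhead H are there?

Overall component A balance (none leaves overhead): component A in fresh feed = component A in product, i.e. 650×0.180 = (1−0.351)·J·0.421.
J = 117/(0.421×0.649) = 428.21 kg/min.
Recycle V = 0.351×428.21 = 150.3 kg/min.
Combined feed E = 650 + 150.3 = 800.3 kg/min.
Overhead H = E − J = 800.3 − 428.21 = 372.09 kg/min.

372.1 kg/min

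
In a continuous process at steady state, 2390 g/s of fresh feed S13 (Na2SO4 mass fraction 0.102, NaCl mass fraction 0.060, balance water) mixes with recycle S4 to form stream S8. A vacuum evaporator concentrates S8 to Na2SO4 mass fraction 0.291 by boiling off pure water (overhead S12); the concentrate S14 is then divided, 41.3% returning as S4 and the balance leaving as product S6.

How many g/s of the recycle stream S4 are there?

Overall Na2SO4 balance (none leaves overhead): Na2SO4 in fresh feed = Na2SO4 in product, i.e. 2390×0.102 = (1−0.413)·S14·0.291.
S14 = 243.78/(0.291×0.587) = 1427.1 g/s.
Recycle S4 = 0.413×1427.1 = 589.41 g/s.

589.4 g/s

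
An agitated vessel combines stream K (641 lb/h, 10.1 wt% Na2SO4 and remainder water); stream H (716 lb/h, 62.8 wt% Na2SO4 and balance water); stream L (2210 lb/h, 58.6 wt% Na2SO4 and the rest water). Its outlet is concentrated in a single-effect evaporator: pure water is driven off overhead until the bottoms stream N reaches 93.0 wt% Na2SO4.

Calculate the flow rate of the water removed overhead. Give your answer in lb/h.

Na2SO4 entering = 641×0.101 + 716×0.628 + 2210×0.586 = 1809.4 lb/h.
All Na2SO4 reports to N, so N = 1809.4/0.930 = 1945.6 lb/h.
Total feed = 3567 lb/h; overhead = 3567 − 1945.6 = 1621.4 lb/h.

1621 lb/h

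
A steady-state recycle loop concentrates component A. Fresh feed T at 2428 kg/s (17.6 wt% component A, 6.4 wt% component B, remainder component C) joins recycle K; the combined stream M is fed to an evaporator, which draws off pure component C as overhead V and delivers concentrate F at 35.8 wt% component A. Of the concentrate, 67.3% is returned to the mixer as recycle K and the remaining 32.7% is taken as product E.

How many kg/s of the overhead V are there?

1234 kg/s

Overall component A balance (none leaves overhead): component A in fresh feed = component A in product, i.e. 2428×0.176 = (1−0.673)·F·0.358.
F = 427.33/(0.358×0.327) = 3650.3 kg/s.
Recycle K = 0.673×3650.3 = 2456.7 kg/s.
Combined feed M = 2428 + 2456.7 = 4884.7 kg/s.
Overhead V = M − F = 4884.7 − 3650.3 = 1234.3 kg/s.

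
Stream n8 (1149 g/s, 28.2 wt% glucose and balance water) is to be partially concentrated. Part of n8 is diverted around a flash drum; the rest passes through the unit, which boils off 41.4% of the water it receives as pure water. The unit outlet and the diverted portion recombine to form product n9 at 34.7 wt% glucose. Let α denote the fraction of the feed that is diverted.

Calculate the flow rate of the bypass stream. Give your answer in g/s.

424.9 g/s

All 1149×0.282 = 324.02 g/s of glucose reaches n9, so n9 = 324.02/0.347 = 933.77 g/s and vapour = 215.23 g/s.
The evaporator receives (1−α)·1149 of feed at 0.718 water and removes 0.414 of that water:
0.414×0.718×(1−α)×1149 = 215.23
(1−α) = 215.23/341.54 = 0.6302;  α = 0.3698.
Bypass flow = 0.3698×1149 = 424.93 g/s.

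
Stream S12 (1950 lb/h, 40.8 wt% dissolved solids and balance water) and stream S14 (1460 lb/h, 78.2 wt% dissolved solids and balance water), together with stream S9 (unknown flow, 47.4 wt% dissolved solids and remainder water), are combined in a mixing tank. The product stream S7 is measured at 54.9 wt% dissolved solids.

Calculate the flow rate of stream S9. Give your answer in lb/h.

Let S9 be the unknown flow. Total out = 3410 + S9.
dissolved solids balance: 1937.3 + 0.474·S9 = 0.549·(3410 + S9)
(0.474 − 0.549)·S9 = 0.549×3410 − 1937.3 = -65.23
S9 = -65.23 / -0.075 = 869.73 lb/h

869.7 lb/h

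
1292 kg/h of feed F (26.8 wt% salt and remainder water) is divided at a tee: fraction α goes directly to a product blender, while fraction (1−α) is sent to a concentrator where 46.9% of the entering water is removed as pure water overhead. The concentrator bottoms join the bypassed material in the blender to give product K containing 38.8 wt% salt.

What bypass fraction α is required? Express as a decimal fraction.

0.099

All 1292×0.268 = 346.26 kg/h of salt reaches K, so K = 346.26/0.388 = 892.41 kg/h and vapour = 399.59 kg/h.
The evaporator receives (1−α)·1292 of feed at 0.732 water and removes 0.469 of that water:
0.469×0.732×(1−α)×1292 = 399.59
(1−α) = 399.59/443.55 = 0.9009;  α = 0.0991.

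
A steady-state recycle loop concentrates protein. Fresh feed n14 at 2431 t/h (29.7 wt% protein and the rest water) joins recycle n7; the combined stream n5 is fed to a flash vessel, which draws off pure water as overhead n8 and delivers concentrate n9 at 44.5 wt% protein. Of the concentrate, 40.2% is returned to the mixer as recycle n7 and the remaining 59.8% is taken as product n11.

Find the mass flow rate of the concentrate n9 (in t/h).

2713 t/h

Overall protein balance (none leaves overhead): protein in fresh feed = protein in product, i.e. 2431×0.297 = (1−0.402)·n9·0.445.
n9 = 722.01/(0.445×0.598) = 2713.2 t/h.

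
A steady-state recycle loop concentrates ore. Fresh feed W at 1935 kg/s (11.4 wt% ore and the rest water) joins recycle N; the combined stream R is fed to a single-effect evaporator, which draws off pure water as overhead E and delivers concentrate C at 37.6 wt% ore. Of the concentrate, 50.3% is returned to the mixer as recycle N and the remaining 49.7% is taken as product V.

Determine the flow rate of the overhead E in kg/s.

Overall ore balance (none leaves overhead): ore in fresh feed = ore in product, i.e. 1935×0.114 = (1−0.503)·C·0.376.
C = 220.59/(0.376×0.497) = 1180.4 kg/s.
Recycle N = 0.503×1180.4 = 593.76 kg/s.
Combined feed R = 1935 + 593.76 = 2528.8 kg/s.
Overhead E = R − C = 2528.8 − 1180.4 = 1348.3 kg/s.

1348 kg/s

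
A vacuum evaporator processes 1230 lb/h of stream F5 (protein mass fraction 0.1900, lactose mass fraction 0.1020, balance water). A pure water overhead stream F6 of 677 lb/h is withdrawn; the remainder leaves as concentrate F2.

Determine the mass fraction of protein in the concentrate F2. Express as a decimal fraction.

0.4226

protein is not removed: 1230×0.190 = 233.7 lb/h of protein enters F2.
Concentrate = 1230 − 677 = 553 lb/h.
Mass fraction = 233.7/553 = 0.4226.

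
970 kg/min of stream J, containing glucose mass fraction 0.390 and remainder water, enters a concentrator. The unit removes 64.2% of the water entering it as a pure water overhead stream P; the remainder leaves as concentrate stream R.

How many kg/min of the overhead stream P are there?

water entering = 970×0.610 = 591.7 kg/min; overhead removed = 0.642×591.7 = 379.87 kg/min.

379.9 kg/min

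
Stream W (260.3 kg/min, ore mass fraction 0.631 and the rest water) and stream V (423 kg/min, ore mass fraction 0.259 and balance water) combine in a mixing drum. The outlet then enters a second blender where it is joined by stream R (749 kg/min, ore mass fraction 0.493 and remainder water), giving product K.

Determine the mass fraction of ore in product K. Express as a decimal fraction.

0.449

Overall, product flow = 1432.3 kg/min.
ore in = 260.3×0.631 + 423×0.259 + 749×0.493 = 643.06 kg/min.
ore fraction in K = 0.449.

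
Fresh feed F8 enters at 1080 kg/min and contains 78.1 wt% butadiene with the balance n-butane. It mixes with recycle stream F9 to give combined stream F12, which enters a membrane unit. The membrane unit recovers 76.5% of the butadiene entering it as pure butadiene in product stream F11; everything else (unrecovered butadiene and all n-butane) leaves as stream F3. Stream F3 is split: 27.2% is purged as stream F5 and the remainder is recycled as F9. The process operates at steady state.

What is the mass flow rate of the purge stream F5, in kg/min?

n-butane enters only via F8 and leaves only via the purge: 1080×0.219 = 0.272×(n-butane in F3), and the membrane unit passes all n-butane, so n-butane in F12 = n-butane in F3 = 869.56 kg/min.
butadiene in F12: m_A = 1080×0.781 + (1−0.272)·(1−0.765)·m_A, so m_A = 843.48/0.8289 = 1017.6 kg/min.
F3 = (1−0.765)×1017.6 + 869.56 = 1108.7 kg/min.
Purge F5 = 0.272×1108.7 = 301.56 kg/min.

301.6 kg/min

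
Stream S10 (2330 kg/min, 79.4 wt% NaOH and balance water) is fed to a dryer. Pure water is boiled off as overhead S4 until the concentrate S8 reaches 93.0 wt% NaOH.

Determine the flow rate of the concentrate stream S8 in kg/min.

1989 kg/min

NaOH is conserved: 2330×0.794 = 1850 kg/min all reports to the concentrate.
Concentrate = 1850/(target fraction) = 1989.3 kg/min.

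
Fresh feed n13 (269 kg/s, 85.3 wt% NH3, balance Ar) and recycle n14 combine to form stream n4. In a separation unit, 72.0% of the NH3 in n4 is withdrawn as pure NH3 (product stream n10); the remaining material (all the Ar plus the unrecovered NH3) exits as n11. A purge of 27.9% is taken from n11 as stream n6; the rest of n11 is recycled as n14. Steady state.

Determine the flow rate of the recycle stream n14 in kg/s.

Ar enters only via n13 and leaves only via the purge: 269×0.147 = 0.279×(Ar in n11), and the separation unit passes all Ar, so Ar in n4 = Ar in n11 = 141.73 kg/s.
NH3 in n4: m_A = 269×0.853 + (1−0.279)·(1−0.720)·m_A, so m_A = 229.46/0.7981 = 287.5 kg/s.
n11 = (1−0.720)×287.5 + 141.73 = 222.23 kg/s.
Recycle n14 = (1−0.279)×222.23 = 160.23 kg/s.

160.2 kg/s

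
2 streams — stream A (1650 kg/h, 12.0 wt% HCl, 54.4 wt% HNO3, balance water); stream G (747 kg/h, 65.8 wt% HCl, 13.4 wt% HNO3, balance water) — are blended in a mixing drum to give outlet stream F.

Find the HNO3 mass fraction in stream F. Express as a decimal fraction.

Total flow out = 1650 + 747 = 2397 kg/h.
HNO3 in = 1650×0.544 + 747×0.134 = 997.7 kg/h.
HNO3 mass fraction in F = 997.7/2397 = 0.416.

0.416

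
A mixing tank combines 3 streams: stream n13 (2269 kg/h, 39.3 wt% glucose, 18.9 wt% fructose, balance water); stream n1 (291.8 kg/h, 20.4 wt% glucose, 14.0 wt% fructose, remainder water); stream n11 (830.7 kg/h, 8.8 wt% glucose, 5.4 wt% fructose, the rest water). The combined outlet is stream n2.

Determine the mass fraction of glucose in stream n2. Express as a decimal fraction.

0.302

Total flow out = 2269 + 291.8 + 830.7 = 3391.5 kg/h.
glucose in = 2269×0.393 + 291.8×0.204 + 830.7×0.088 = 1024.3 kg/h.
glucose mass fraction in n2 = 1024.3/3391.5 = 0.302.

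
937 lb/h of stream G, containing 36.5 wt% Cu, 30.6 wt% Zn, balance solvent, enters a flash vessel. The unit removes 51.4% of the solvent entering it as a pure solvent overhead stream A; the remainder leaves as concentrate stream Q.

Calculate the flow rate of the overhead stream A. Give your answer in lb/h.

158.5 lb/h

solvent entering = 937×0.329 = 308.27 lb/h; overhead removed = 0.514×308.27 = 158.45 lb/h.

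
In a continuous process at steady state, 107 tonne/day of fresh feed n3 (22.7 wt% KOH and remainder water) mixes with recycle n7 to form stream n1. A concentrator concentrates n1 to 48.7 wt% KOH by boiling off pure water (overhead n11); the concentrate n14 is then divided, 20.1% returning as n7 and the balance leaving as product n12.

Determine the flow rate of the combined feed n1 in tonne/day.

119.5 tonne/day

Overall KOH balance (none leaves overhead): KOH in fresh feed = KOH in product, i.e. 107×0.227 = (1−0.201)·n14·0.487.
n14 = 24.289/(0.487×0.799) = 62.421 tonne/day.
Recycle n7 = 0.201×62.421 = 12.547 tonne/day.
Combined feed n1 = 107 + 12.547 = 119.55 tonne/day.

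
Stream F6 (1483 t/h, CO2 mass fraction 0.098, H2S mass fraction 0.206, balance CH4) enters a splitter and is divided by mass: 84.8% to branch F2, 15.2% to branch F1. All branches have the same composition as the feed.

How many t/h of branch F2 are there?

Branch F2 flow = 0.848×1483 = 1257.6 t/h.

1258 t/h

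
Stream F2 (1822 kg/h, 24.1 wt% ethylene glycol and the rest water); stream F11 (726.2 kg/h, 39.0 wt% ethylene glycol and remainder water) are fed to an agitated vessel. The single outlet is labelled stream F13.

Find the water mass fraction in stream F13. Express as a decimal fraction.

Total flow out = 1822 + 726.2 = 2548.2 kg/h.
water in = 1822×0.759 + 726.2×0.610 = 1825.9 kg/h.
water mass fraction in F13 = 1825.9/2548.2 = 0.717.

0.717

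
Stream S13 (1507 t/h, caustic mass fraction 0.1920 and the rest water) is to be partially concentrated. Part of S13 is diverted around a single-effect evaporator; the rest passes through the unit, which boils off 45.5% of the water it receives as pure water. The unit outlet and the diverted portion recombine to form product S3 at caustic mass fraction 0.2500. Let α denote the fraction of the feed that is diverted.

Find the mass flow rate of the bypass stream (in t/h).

556 t/h

All 1507×0.192 = 289.34 t/h of caustic reaches S3, so S3 = 289.34/0.250 = 1157.4 t/h and vapour = 349.62 t/h.
The evaporator receives (1−α)·1507 of feed at 0.808 water and removes 0.455 of that water:
0.455×0.808×(1−α)×1507 = 349.62
(1−α) = 349.62/554.03 = 0.6311;  α = 0.3689.
Bypass flow = 0.3689×1507 = 556 t/h.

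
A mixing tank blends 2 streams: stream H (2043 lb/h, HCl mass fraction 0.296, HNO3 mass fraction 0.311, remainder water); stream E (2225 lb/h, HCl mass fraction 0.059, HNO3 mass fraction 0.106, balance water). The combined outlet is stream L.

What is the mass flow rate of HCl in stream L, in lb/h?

HCl out = HCl in = 2043×0.296 + 2225×0.059 = 736 lb/h.

736 lb/h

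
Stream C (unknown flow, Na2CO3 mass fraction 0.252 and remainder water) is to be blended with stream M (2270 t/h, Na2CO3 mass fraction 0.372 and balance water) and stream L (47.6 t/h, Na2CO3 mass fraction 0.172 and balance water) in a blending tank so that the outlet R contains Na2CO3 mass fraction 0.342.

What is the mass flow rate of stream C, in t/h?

666.8 t/h

Let C be the unknown flow. Total out = 2317.6 + C.
Na2CO3 balance: 852.63 + 0.252·C = 0.342·(2317.6 + C)
(0.252 − 0.342)·C = 0.342×2317.6 − 852.63 = -60.008
C = -60.008 / -0.090 = 666.76 t/h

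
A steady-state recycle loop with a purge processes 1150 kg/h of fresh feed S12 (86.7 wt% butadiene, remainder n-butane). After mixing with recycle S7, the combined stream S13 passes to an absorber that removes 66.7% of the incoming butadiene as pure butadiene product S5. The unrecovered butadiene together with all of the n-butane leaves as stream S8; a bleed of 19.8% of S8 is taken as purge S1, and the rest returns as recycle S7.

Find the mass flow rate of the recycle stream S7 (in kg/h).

n-butane enters only via S12 and leaves only via the purge: 1150×0.133 = 0.198×(n-butane in S8), and the absorber passes all n-butane, so n-butane in S13 = n-butane in S8 = 772.47 kg/h.
butadiene in S13: m_A = 1150×0.867 + (1−0.198)·(1−0.667)·m_A, so m_A = 997.05/0.7329 = 1360.4 kg/h.
S8 = (1−0.667)×1360.4 + 772.47 = 1225.5 kg/h.
Recycle S7 = (1−0.198)×1225.5 = 982.83 kg/h.

982.8 kg/h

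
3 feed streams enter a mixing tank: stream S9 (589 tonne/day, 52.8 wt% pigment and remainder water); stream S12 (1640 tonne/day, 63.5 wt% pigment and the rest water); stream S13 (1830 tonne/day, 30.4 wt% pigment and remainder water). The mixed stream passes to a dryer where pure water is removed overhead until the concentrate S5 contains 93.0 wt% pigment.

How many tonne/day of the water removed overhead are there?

pigment entering = 589×0.528 + 1640×0.635 + 1830×0.304 = 1908.7 tonne/day.
All pigment reports to S5, so S5 = 1908.7/0.930 = 2052.4 tonne/day.
Total feed = 4059 tonne/day; overhead = 4059 − 2052.4 = 2006.6 tonne/day.

2007 tonne/day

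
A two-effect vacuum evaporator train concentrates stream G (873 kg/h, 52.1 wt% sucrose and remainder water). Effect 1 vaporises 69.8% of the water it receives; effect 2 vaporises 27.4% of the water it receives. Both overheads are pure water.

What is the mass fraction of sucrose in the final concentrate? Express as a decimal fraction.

0.832

water in feed = 873×0.479 = 418.17 kg/h.
After stage 1: water left = (1−0.698)×418.17 = 126.29; stream total = 581.12 kg/h.
After stage 2: water left = (1−0.274)×126.29 = 91.684; final concentrate = 546.52 kg/h.
sucrose fraction = 454.83/546.52 = 0.832.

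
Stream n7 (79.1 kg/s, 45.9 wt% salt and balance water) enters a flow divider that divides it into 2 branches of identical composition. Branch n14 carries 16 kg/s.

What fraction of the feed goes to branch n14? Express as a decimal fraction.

0.202

Fraction to n14 = 16/79.1 = 0.2023.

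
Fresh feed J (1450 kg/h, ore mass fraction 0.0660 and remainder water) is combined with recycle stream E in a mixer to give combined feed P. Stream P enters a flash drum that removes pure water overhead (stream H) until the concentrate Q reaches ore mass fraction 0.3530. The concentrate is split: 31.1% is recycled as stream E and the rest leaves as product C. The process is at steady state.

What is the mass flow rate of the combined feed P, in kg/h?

Overall ore balance (none leaves overhead): ore in fresh feed = ore in product, i.e. 1450×0.066 = (1−0.311)·Q·0.353.
Q = 95.7/(0.353×0.689) = 393.48 kg/h.
Recycle E = 0.311×393.48 = 122.37 kg/h.
Combined feed P = 1450 + 122.37 = 1572.4 kg/h.

1572 kg/h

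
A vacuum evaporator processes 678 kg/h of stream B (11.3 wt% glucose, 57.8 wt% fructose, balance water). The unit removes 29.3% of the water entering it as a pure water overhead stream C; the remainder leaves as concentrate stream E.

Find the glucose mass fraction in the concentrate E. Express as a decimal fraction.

glucose is not removed: 678×0.113 = 76.614 kg/h of glucose enters E.
water entering = 678×0.309 = 209.5 kg/h; overhead removed = 0.293×209.5 = 61.384 kg/h.
Concentrate = 678 − 61.384 = 616.62 kg/h.
Mass fraction = 76.614/616.62 = 0.124.

0.124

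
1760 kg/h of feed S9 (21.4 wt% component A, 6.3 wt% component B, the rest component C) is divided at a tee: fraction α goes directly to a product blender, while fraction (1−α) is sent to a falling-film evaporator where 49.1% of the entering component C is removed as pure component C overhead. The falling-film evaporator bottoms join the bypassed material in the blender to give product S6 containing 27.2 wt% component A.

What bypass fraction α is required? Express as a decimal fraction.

All 1760×0.214 = 376.64 kg/h of component A reaches S6, so S6 = 376.64/0.272 = 1384.7 kg/h and vapour = 375.29 kg/h.
The evaporator receives (1−α)·1760 of feed at 0.723 component C and removes 0.491 of that component C:
0.491×0.723×(1−α)×1760 = 375.29
(1−α) = 375.29/624.79 = 0.6007;  α = 0.3993.

0.399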